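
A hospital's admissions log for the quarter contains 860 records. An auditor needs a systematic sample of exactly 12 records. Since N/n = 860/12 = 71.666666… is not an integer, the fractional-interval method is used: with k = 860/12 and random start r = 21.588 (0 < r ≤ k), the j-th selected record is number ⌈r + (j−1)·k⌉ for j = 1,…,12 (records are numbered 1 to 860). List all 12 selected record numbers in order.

22, 94, 165, 237, 309, 380, 452, 524, 595, 667, 739, 810

j=1: r + 0k = 21.588 → ⌈·⌉ = 22
j=2: r + 1k = 93.254666… → ⌈·⌉ = 94
j=3: r + 2k = 164.921333… → ⌈·⌉ = 165
j=4: r + 3k = 236.588 → ⌈·⌉ = 237
j=5: r + 4k = 308.254666… → ⌈·⌉ = 309
j=6: r + 5k = 379.921333… → ⌈·⌉ = 380
j=7: r + 6k = 451.588 → ⌈·⌉ = 452
j=8: r + 7k = 523.254666… → ⌈·⌉ = 524
j=9: r + 8k = 594.921333… → ⌈·⌉ = 595
j=10: r + 9k = 666.588 → ⌈·⌉ = 667
j=11: r + 10k = 738.254666… → ⌈·⌉ = 739
j=12: r + 11k = 809.921333… → ⌈·⌉ = 810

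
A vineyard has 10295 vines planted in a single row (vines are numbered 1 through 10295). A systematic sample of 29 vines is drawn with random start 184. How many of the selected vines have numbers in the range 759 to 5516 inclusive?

k = 10295/29 = 355
First selection ≥ 759: 184 + ⌈(759−184)/355⌉·355 = 184 + 2×355 = 894
Last selection ≤ 5516: 184 + ⌊(5516−184)/355⌋·355 = 184 + 15×355 = 5509
Count = 15 − 2 + 1 = 14

14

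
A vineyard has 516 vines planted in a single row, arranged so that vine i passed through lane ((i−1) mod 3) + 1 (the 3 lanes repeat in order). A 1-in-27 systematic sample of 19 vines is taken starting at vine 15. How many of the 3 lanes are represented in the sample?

Consecutive selections differ by k = 27, so their lane numbers differ by 27 mod 3 = 0.
gcd(27, 3) = 3, so the sample visits 3/3 = 1 distinct residues mod 3.
Start 15 is lane 3; the lanes hit are 3.

1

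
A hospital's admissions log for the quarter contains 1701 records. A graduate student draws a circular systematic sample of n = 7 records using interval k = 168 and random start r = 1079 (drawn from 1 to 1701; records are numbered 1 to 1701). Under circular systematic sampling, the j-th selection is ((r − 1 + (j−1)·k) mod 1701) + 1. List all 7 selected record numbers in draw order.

1079, 1247, 1415, 1583, 50, 218, 386

Selection 1: 1079
Selection 2: 1079 + 168 = 1247
Selection 3: 1247 + 168 = 1415
Selection 4: 1415 + 168 = 1583
Selection 5: 1583 + 168 = 1751 → 1751 − 1701 = 50
Selection 6: 50 + 168 = 218
Selection 7: 218 + 168 = 386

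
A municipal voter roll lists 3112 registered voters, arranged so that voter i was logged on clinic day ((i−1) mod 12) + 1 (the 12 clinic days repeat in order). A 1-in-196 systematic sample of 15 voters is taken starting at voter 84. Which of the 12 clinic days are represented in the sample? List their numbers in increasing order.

4, 8, 12

Consecutive selections differ by k = 196, so their clinic day numbers differ by 196 mod 12 = 4.
gcd(196, 12) = 4, so the sample visits 12/4 = 3 distinct residues mod 12.
Start 84 is clinic day 12; the clinic days hit are 4, 8, 12.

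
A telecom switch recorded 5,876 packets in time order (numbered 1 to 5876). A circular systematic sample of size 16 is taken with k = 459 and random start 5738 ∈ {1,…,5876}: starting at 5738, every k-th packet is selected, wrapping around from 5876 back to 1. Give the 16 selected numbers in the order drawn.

Selection 1: 5738
Selection 2: 5738 + 459 = 6197 → 6197 − 5876 = 321
Selection 3: 321 + 459 = 780
Selection 4: 780 + 459 = 1239
Selection 5: 1239 + 459 = 1698
Selection 6: 1698 + 459 = 2157
Selection 7: 2157 + 459 = 2616
Selection 8: 2616 + 459 = 3075
Selection 9: 3075 + 459 = 3534
Selection 10: 3534 + 459 = 3993
Selection 11: 3993 + 459 = 4452
Selection 12: 4452 + 459 = 4911
Selection 13: 4911 + 459 = 5370
Selection 14: 5370 + 459 = 5829
Selection 15: 5829 + 459 = 6288 → 6288 − 5876 = 412
Selection 16: 412 + 459 = 871

5738, 321, 780, 1239, 1698, 2157, 2616, 3075, 3534, 3993, 4452, 4911, 5370, 5829, 412, 871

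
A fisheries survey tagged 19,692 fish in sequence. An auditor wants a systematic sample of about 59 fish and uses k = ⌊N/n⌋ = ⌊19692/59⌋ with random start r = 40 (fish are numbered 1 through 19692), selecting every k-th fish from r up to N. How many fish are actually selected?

60

k = ⌊19692/59⌋ = 333
Achieved size = ⌊(19692 − 40)/333⌋ + 1 = ⌊19652/333⌋ + 1 = 59 + 1 = 60
(last selection: 40 + 59×333 = 19687 ≤ 19692; next would be 20020 > 19692)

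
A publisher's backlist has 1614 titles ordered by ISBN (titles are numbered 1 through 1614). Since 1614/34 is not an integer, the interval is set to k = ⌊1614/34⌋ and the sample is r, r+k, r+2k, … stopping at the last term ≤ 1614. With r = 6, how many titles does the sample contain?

k = ⌊1614/34⌋ = 47
Achieved size = ⌊(1614 − 6)/47⌋ + 1 = ⌊1608/47⌋ + 1 = 34 + 1 = 35
(last selection: 6 + 34×47 = 1604 ≤ 1614; next would be 1651 > 1614)

35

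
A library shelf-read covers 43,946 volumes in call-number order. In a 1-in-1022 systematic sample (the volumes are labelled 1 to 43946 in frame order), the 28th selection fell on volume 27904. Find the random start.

310

k = 1022
r = 27904 − (28−1)×1022 = 27904 − 27594 = 310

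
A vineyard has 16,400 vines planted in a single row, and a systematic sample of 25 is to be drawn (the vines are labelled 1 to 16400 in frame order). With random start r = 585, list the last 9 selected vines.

11081, 11737, 12393, 13049, 13705, 14361, 15017, 15673, 16329

k = N/n = 16400/25 = 656
17th selection = 585 + 16×656 = 11081
18th: 11081 + 656 = 11737
19th: 11737 + 656 = 12393
20th: 12393 + 656 = 13049
21st: 13049 + 656 = 13705
22nd: 13705 + 656 = 14361
23rd: 14361 + 656 = 15017
24th: 15017 + 656 = 15673
25th: 15673 + 656 = 16329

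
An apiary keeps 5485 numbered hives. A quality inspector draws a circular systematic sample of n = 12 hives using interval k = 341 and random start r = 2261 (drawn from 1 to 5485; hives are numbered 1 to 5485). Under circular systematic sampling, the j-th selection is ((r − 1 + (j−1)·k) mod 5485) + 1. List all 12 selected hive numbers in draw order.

2261, 2602, 2943, 3284, 3625, 3966, 4307, 4648, 4989, 5330, 186, 527

Selection 1: 2261
Selection 2: 2261 + 341 = 2602
Selection 3: 2602 + 341 = 2943
Selection 4: 2943 + 341 = 3284
Selection 5: 3284 + 341 = 3625
Selection 6: 3625 + 341 = 3966
Selection 7: 3966 + 341 = 4307
Selection 8: 4307 + 341 = 4648
Selection 9: 4648 + 341 = 4989
Selection 10: 4989 + 341 = 5330
Selection 11: 5330 + 341 = 5671 → 5671 − 5485 = 186
Selection 12: 186 + 341 = 527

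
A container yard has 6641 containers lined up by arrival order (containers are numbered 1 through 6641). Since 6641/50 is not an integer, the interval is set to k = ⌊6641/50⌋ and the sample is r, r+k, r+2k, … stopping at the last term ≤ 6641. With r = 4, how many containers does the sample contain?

51

k = ⌊6641/50⌋ = 132
Achieved size = ⌊(6641 − 4)/132⌋ + 1 = ⌊6637/132⌋ + 1 = 50 + 1 = 51
(last selection: 4 + 50×132 = 6604 ≤ 6641; next would be 6736 > 6641)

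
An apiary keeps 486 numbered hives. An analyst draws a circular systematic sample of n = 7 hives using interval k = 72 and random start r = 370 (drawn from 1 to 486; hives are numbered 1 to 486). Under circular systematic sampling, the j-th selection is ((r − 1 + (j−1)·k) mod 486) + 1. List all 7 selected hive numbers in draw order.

370, 442, 28, 100, 172, 244, 316

Selection 1: 370
Selection 2: 370 + 72 = 442
Selection 3: 442 + 72 = 514 → 514 − 486 = 28
Selection 4: 28 + 72 = 100
Selection 5: 100 + 72 = 172
Selection 6: 172 + 72 = 244
Selection 7: 244 + 72 = 316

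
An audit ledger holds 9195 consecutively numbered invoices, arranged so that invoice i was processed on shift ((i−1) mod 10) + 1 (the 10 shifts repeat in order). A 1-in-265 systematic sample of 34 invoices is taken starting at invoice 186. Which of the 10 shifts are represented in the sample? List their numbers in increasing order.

Consecutive selections differ by k = 265, so their shift numbers differ by 265 mod 10 = 5.
gcd(265, 10) = 5, so the sample visits 10/5 = 2 distinct residues mod 10.
Start 186 is shift 6; the shifts hit are 1, 6.

1, 6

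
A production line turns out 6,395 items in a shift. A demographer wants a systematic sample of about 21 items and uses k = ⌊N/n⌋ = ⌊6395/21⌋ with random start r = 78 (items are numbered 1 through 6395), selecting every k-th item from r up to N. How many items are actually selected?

k = ⌊6395/21⌋ = 304
Achieved size = ⌊(6395 − 78)/304⌋ + 1 = ⌊6317/304⌋ + 1 = 20 + 1 = 21
(last selection: 78 + 20×304 = 6158 ≤ 6395; next would be 6462 > 6395)

21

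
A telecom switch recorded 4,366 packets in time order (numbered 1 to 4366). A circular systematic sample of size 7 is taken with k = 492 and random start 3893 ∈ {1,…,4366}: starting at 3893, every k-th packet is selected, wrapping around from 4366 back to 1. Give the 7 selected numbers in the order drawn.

Selection 1: 3893
Selection 2: 3893 + 492 = 4385 → 4385 − 4366 = 19
Selection 3: 19 + 492 = 511
Selection 4: 511 + 492 = 1003
Selection 5: 1003 + 492 = 1495
Selection 6: 1495 + 492 = 1987
Selection 7: 1987 + 492 = 2479

3893, 19, 511, 1003, 1495, 1987, 2479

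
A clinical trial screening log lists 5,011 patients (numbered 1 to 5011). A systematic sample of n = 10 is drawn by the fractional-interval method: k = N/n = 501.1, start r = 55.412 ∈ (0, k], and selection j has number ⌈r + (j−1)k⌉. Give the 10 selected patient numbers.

j=1: r + 0k = 55.412 → ⌈·⌉ = 56
j=2: r + 1k = 556.512 → ⌈·⌉ = 557
j=3: r + 2k = 1057.612 → ⌈·⌉ = 1058
j=4: r + 3k = 1558.712 → ⌈·⌉ = 1559
j=5: r + 4k = 2059.812 → ⌈·⌉ = 2060
j=6: r + 5k = 2560.912 → ⌈·⌉ = 2561
j=7: r + 6k = 3062.012 → ⌈·⌉ = 3063
j=8: r + 7k = 3563.112 → ⌈·⌉ = 3564
j=9: r + 8k = 4064.212 → ⌈·⌉ = 4065
j=10: r + 9k = 4565.312 → ⌈·⌉ = 4566

56, 557, 1058, 1559, 2060, 2561, 3063, 3564, 4065, 4566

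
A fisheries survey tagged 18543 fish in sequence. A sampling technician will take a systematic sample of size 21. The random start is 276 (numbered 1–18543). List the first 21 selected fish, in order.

k = N/n = 18543/21 = 883
fish 1: 276
fish 2: 276 + 883 = 1159
fish 3: 1159 + 883 = 2042
fish 4: 2042 + 883 = 2925
fish 5: 2925 + 883 = 3808
fish 6: 3808 + 883 = 4691
fish 7: 4691 + 883 = 5574
fish 8: 5574 + 883 = 6457
fish 9: 6457 + 883 = 7340
fish 10: 7340 + 883 = 8223
fish 11: 8223 + 883 = 9106
fish 12: 9106 + 883 = 9989
fish 13: 9989 + 883 = 10872
fish 14: 10872 + 883 = 11755
fish 15: 11755 + 883 = 12638
fish 16: 12638 + 883 = 13521
fish 17: 13521 + 883 = 14404
fish 18: 14404 + 883 = 15287
fish 19: 15287 + 883 = 16170
fish 20: 16170 + 883 = 17053
fish 21: 17053 + 883 = 17936

276, 1159, 2042, 2925, 3808, 4691, 5574, 6457, 7340, 8223, 9106, 9989, 10872, 11755, 12638, 13521, 14404, 15287, 16170, 17053, 17936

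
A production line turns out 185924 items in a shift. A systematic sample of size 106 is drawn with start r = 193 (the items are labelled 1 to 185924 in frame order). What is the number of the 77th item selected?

k = 185924/106 = 1754
77th selection = r + (77−1)·k = 193 + 76×1754 = 193 + 133304 = 133497

133497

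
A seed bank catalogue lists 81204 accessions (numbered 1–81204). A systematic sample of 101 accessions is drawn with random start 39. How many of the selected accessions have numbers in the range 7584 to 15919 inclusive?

10

k = 81204/101 = 804
First selection ≥ 7584: 39 + ⌈(7584−39)/804⌉·804 = 39 + 10×804 = 8079
Last selection ≤ 15919: 39 + ⌊(15919−39)/804⌋·804 = 39 + 19×804 = 15315
Count = 19 − 10 + 1 = 10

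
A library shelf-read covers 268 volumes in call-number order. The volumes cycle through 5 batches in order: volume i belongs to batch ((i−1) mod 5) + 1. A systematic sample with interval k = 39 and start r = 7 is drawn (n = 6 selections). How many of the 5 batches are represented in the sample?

5

Consecutive selections differ by k = 39, so their batch numbers differ by 39 mod 5 = 4.
gcd(39, 5) = 1, so the sample visits 5/1 = 5 distinct residues mod 5.
Start 7 is batch 2; the batches hit are 1, 2, 3, 4, 5.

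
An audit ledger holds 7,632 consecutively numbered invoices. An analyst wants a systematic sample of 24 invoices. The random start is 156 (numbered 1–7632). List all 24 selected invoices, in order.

156, 474, 792, 1110, 1428, 1746, 2064, 2382, 2700, 3018, 3336, 3654, 3972, 4290, 4608, 4926, 5244, 5562, 5880, 6198, 6516, 6834, 7152, 7470

k = N/n = 7632/24 = 318
invoice 1: 156
invoice 2: 156 + 318 = 474
invoice 3: 474 + 318 = 792
invoice 4: 792 + 318 = 1110
invoice 5: 1110 + 318 = 1428
invoice 6: 1428 + 318 = 1746
invoice 7: 1746 + 318 = 2064
invoice 8: 2064 + 318 = 2382
invoice 9: 2382 + 318 = 2700
invoice 10: 2700 + 318 = 3018
invoice 11: 3018 + 318 = 3336
invoice 12: 3336 + 318 = 3654
invoice 13: 3654 + 318 = 3972
invoice 14: 3972 + 318 = 4290
invoice 15: 4290 + 318 = 4608
invoice 16: 4608 + 318 = 4926
invoice 17: 4926 + 318 = 5244
invoice 18: 5244 + 318 = 5562
invoice 19: 5562 + 318 = 5880
invoice 20: 5880 + 318 = 6198
invoice 21: 6198 + 318 = 6516
invoice 22: 6516 + 318 = 6834
invoice 23: 6834 + 318 = 7152
invoice 24: 7152 + 318 = 7470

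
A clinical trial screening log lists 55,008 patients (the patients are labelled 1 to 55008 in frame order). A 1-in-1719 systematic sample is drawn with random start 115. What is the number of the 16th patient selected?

25900

k = 1719
16th selection = r + (16−1)·k = 115 + 15×1719 = 115 + 25785 = 25900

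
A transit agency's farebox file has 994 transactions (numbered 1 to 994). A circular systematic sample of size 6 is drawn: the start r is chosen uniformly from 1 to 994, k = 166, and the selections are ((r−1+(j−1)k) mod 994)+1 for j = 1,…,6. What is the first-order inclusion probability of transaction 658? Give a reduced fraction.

3/497

For each position j, as r ranges over 1…994 the j-th selection hits every transaction exactly once, so transaction 658 is selected for exactly 6 of the 994 starts.
Inclusion probability = 6/994 = 3/497.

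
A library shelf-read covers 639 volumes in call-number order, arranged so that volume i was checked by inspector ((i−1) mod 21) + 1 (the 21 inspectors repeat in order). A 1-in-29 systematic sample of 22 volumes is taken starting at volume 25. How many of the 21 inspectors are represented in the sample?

Consecutive selections differ by k = 29, so their inspector numbers differ by 29 mod 21 = 8.
gcd(29, 21) = 1, so the sample visits 21/1 = 21 distinct residues mod 21.
Start 25 is inspector 4; the inspectors hit are 1, 2, 3, 4, 5, 6, 7, 8, 9, 10, 11, 12, 13, 14, 15, 16, 17, 18, 19, 20, 21.

21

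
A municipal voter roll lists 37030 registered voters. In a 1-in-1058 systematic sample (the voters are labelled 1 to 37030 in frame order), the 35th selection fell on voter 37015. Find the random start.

k = 1058
r = 37015 − (35−1)×1058 = 37015 − 35972 = 1043

1043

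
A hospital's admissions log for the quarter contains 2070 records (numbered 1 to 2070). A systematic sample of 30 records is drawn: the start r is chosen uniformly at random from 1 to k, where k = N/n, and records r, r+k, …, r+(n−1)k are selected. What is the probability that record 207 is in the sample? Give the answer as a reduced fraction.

k = 2070/30 = 69.
Record 207 is selected iff r ≡ 207 (mod 69); exactly one such r in {1,…,69}.
Inclusion probability = 1/69.

1/69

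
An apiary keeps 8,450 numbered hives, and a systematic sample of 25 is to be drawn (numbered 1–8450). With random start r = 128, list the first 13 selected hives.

128, 466, 804, 1142, 1480, 1818, 2156, 2494, 2832, 3170, 3508, 3846, 4184

k = N/n = 8450/25 = 338
hive 1: 128
hive 2: 128 + 338 = 466
hive 3: 466 + 338 = 804
hive 4: 804 + 338 = 1142
hive 5: 1142 + 338 = 1480
hive 6: 1480 + 338 = 1818
hive 7: 1818 + 338 = 2156
hive 8: 2156 + 338 = 2494
hive 9: 2494 + 338 = 2832
hive 10: 2832 + 338 = 3170
hive 11: 3170 + 338 = 3508
hive 12: 3508 + 338 = 3846
hive 13: 3846 + 338 = 4184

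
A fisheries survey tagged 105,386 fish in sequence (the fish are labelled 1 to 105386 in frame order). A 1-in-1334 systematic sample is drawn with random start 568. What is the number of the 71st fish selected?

93948

k = 1334
71st selection = r + (71−1)·k = 568 + 70×1334 = 568 + 93380 = 93948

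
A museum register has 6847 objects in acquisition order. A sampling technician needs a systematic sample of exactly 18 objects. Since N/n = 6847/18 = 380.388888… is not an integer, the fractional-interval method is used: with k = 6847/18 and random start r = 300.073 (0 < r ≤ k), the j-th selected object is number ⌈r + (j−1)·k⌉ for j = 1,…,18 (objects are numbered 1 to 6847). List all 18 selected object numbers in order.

301, 681, 1061, 1442, 1822, 2203, 2583, 2963, 3344, 3724, 4104, 4485, 4865, 5246, 5626, 6006, 6387, 6767

j=1: r + 0k = 300.073 → ⌈·⌉ = 301
j=2: r + 1k = 680.461888… → ⌈·⌉ = 681
j=3: r + 2k = 1060.850777… → ⌈·⌉ = 1061
j=4: r + 3k = 1441.239666… → ⌈·⌉ = 1442
j=5: r + 4k = 1821.628555… → ⌈·⌉ = 1822
j=6: r + 5k = 2202.017444… → ⌈·⌉ = 2203
j=7: r + 6k = 2582.406333… → ⌈·⌉ = 2583
j=8: r + 7k = 2962.795222… → ⌈·⌉ = 2963
j=9: r + 8k = 3343.184111… → ⌈·⌉ = 3344
j=10: r + 9k = 3723.573 → ⌈·⌉ = 3724
j=11: r + 10k = 4103.961888… → ⌈·⌉ = 4104
j=12: r + 11k = 4484.350777… → ⌈·⌉ = 4485
j=13: r + 12k = 4864.739666… → ⌈·⌉ = 4865
j=14: r + 13k = 5245.128555… → ⌈·⌉ = 5246
j=15: r + 14k = 5625.517444… → ⌈·⌉ = 5626
j=16: r + 15k = 6005.906333… → ⌈·⌉ = 6006
j=17: r + 16k = 6386.295222… → ⌈·⌉ = 6387
j=18: r + 17k = 6766.684111… → ⌈·⌉ = 6767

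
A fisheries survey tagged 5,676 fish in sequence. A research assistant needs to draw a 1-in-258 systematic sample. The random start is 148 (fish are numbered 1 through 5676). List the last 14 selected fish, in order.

2212, 2470, 2728, 2986, 3244, 3502, 3760, 4018, 4276, 4534, 4792, 5050, 5308, 5566

9th selection = 148 + 8×258 = 2212
10th: 2212 + 258 = 2470
11th: 2470 + 258 = 2728
12th: 2728 + 258 = 2986
13th: 2986 + 258 = 3244
14th: 3244 + 258 = 3502
15th: 3502 + 258 = 3760
16th: 3760 + 258 = 4018
17th: 4018 + 258 = 4276
18th: 4276 + 258 = 4534
19th: 4534 + 258 = 4792
20th: 4792 + 258 = 5050
21st: 5050 + 258 = 5308
22nd: 5308 + 258 = 5566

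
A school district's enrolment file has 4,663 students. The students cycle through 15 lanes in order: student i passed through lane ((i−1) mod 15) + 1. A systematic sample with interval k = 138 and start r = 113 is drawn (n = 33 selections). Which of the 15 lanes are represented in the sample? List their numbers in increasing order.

2, 5, 8, 11, 14

Consecutive selections differ by k = 138, so their lane numbers differ by 138 mod 15 = 3.
gcd(138, 15) = 3, so the sample visits 15/3 = 5 distinct residues mod 15.
Start 113 is lane 8; the lanes hit are 2, 5, 8, 11, 14.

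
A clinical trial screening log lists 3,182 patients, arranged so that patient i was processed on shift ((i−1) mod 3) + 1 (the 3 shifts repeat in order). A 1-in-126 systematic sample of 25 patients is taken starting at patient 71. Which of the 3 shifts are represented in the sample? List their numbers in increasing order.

Consecutive selections differ by k = 126, so their shift numbers differ by 126 mod 3 = 0.
gcd(126, 3) = 3, so the sample visits 3/3 = 1 distinct residues mod 3.
Start 71 is shift 2; the shifts hit are 2.

2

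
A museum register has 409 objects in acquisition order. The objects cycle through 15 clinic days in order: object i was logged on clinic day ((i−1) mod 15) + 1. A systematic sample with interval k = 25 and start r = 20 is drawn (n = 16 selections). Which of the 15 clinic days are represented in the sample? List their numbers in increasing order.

5, 10, 15

Consecutive selections differ by k = 25, so their clinic day numbers differ by 25 mod 15 = 10.
gcd(25, 15) = 5, so the sample visits 15/5 = 3 distinct residues mod 15.
Start 20 is clinic day 5; the clinic days hit are 5, 10, 15.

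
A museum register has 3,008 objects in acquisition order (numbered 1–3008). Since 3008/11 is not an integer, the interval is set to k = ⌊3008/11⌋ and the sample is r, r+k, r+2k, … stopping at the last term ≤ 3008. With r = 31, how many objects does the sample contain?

11

k = ⌊3008/11⌋ = 273
Achieved size = ⌊(3008 − 31)/273⌋ + 1 = ⌊2977/273⌋ + 1 = 10 + 1 = 11
(last selection: 31 + 10×273 = 2761 ≤ 3008; next would be 3034 > 3008)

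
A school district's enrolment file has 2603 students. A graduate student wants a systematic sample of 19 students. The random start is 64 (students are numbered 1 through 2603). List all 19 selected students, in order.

64, 201, 338, 475, 612, 749, 886, 1023, 1160, 1297, 1434, 1571, 1708, 1845, 1982, 2119, 2256, 2393, 2530

k = N/n = 2603/19 = 137
student 1: 64
student 2: 64 + 137 = 201
student 3: 201 + 137 = 338
student 4: 338 + 137 = 475
student 5: 475 + 137 = 612
student 6: 612 + 137 = 749
student 7: 749 + 137 = 886
student 8: 886 + 137 = 1023
student 9: 1023 + 137 = 1160
student 10: 1160 + 137 = 1297
student 11: 1297 + 137 = 1434
student 12: 1434 + 137 = 1571
student 13: 1571 + 137 = 1708
student 14: 1708 + 137 = 1845
student 15: 1845 + 137 = 1982
student 16: 1982 + 137 = 2119
student 17: 2119 + 137 = 2256
student 18: 2256 + 137 = 2393
student 19: 2393 + 137 = 2530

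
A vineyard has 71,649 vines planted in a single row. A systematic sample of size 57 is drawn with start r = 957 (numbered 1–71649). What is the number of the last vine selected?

k = 71649/57 = 1257
57th selection = r + (57−1)·k = 957 + 56×1257 = 957 + 70392 = 71349

71349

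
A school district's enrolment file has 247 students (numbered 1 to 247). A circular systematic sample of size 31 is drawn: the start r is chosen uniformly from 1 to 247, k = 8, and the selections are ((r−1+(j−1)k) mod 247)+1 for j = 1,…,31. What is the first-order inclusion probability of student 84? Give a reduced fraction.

31/247

For each position j, as r ranges over 1…247 the j-th selection hits every student exactly once, so student 84 is selected for exactly 31 of the 247 starts.
Inclusion probability = 31/247.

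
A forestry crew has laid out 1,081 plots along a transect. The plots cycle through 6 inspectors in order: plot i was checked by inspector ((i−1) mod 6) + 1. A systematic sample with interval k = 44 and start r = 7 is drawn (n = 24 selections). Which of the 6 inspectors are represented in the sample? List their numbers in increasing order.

Consecutive selections differ by k = 44, so their inspector numbers differ by 44 mod 6 = 2.
gcd(44, 6) = 2, so the sample visits 6/2 = 3 distinct residues mod 6.
Start 7 is inspector 1; the inspectors hit are 1, 3, 5.

1, 3, 5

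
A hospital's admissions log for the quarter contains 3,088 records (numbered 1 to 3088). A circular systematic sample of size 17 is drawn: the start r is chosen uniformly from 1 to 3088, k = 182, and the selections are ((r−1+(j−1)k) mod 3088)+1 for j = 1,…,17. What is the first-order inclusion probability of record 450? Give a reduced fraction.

17/3088

For each position j, as r ranges over 1…3088 the j-th selection hits every record exactly once, so record 450 is selected for exactly 17 of the 3088 starts.
Inclusion probability = 17/3088.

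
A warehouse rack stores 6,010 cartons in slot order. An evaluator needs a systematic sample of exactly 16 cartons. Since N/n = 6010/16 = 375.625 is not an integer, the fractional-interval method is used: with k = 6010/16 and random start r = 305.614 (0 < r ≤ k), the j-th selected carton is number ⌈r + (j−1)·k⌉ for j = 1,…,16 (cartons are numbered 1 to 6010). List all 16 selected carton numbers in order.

306, 682, 1057, 1433, 1809, 2184, 2560, 2935, 3311, 3687, 4062, 4438, 4814, 5189, 5565, 5940

j=1: r + 0k = 305.614 → ⌈·⌉ = 306
j=2: r + 1k = 681.239 → ⌈·⌉ = 682
j=3: r + 2k = 1056.864 → ⌈·⌉ = 1057
j=4: r + 3k = 1432.489 → ⌈·⌉ = 1433
j=5: r + 4k = 1808.114 → ⌈·⌉ = 1809
j=6: r + 5k = 2183.739 → ⌈·⌉ = 2184
j=7: r + 6k = 2559.364 → ⌈·⌉ = 2560
j=8: r + 7k = 2934.989 → ⌈·⌉ = 2935
j=9: r + 8k = 3310.614 → ⌈·⌉ = 3311
j=10: r + 9k = 3686.239 → ⌈·⌉ = 3687
j=11: r + 10k = 4061.864 → ⌈·⌉ = 4062
j=12: r + 11k = 4437.489 → ⌈·⌉ = 4438
j=13: r + 12k = 4813.114 → ⌈·⌉ = 4814
j=14: r + 13k = 5188.739 → ⌈·⌉ = 5189
j=15: r + 14k = 5564.364 → ⌈·⌉ = 5565
j=16: r + 15k = 5939.989 → ⌈·⌉ = 5940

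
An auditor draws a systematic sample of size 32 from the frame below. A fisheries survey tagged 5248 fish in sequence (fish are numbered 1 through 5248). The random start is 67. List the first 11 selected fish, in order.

k = N/n = 5248/32 = 164
fish 1: 67
fish 2: 67 + 164 = 231
fish 3: 231 + 164 = 395
fish 4: 395 + 164 = 559
fish 5: 559 + 164 = 723
fish 6: 723 + 164 = 887
fish 7: 887 + 164 = 1051
fish 8: 1051 + 164 = 1215
fish 9: 1215 + 164 = 1379
fish 10: 1379 + 164 = 1543
fish 11: 1543 + 164 = 1707

67, 231, 395, 559, 723, 887, 1051, 1215, 1379, 1543, 1707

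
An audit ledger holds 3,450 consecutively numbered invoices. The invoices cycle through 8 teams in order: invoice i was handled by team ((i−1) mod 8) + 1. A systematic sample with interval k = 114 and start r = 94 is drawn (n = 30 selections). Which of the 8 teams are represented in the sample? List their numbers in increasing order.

Consecutive selections differ by k = 114, so their team numbers differ by 114 mod 8 = 2.
gcd(114, 8) = 2, so the sample visits 8/2 = 4 distinct residues mod 8.
Start 94 is team 6; the teams hit are 2, 4, 6, 8.

2, 4, 6, 8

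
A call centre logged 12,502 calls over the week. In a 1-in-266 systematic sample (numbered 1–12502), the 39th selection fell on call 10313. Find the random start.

205

k = 266
r = 10313 − (39−1)×266 = 10313 − 10108 = 205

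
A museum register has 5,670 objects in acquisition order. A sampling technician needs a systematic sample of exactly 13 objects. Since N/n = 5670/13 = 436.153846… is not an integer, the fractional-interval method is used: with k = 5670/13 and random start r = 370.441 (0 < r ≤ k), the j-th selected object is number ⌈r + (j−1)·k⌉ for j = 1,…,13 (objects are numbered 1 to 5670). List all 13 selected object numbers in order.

371, 807, 1243, 1679, 2116, 2552, 2988, 3424, 3860, 4296, 4732, 5169, 5605

j=1: r + 0k = 370.441 → ⌈·⌉ = 371
j=2: r + 1k = 806.594846… → ⌈·⌉ = 807
j=3: r + 2k = 1242.748692… → ⌈·⌉ = 1243
j=4: r + 3k = 1678.902538… → ⌈·⌉ = 1679
j=5: r + 4k = 2115.056384… → ⌈·⌉ = 2116
j=6: r + 5k = 2551.210230… → ⌈·⌉ = 2552
j=7: r + 6k = 2987.364076… → ⌈·⌉ = 2988
j=8: r + 7k = 3423.517923… → ⌈·⌉ = 3424
j=9: r + 8k = 3859.671769… → ⌈·⌉ = 3860
j=10: r + 9k = 4295.825615… → ⌈·⌉ = 4296
j=11: r + 10k = 4731.979461… → ⌈·⌉ = 4732
j=12: r + 11k = 5168.133307… → ⌈·⌉ = 5169
j=13: r + 12k = 5604.287153… → ⌈·⌉ = 5605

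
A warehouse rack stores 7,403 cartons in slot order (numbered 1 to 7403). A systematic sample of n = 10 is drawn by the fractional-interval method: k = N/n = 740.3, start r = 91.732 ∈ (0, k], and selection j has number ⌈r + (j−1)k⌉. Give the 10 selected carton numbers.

92, 833, 1573, 2313, 3053, 3794, 4534, 5274, 6015, 6755

j=1: r + 0k = 91.732 → ⌈·⌉ = 92
j=2: r + 1k = 832.032 → ⌈·⌉ = 833
j=3: r + 2k = 1572.332 → ⌈·⌉ = 1573
j=4: r + 3k = 2312.632 → ⌈·⌉ = 2313
j=5: r + 4k = 3052.932 → ⌈·⌉ = 3053
j=6: r + 5k = 3793.232 → ⌈·⌉ = 3794
j=7: r + 6k = 4533.532 → ⌈·⌉ = 4534
j=8: r + 7k = 5273.832 → ⌈·⌉ = 5274
j=9: r + 8k = 6014.132 → ⌈·⌉ = 6015
j=10: r + 9k = 6754.432 → ⌈·⌉ = 6755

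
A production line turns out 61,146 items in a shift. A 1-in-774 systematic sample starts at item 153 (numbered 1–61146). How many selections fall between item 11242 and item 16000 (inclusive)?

k = 774
First selection ≥ 11242: 153 + ⌈(11242−153)/774⌉·774 = 153 + 15×774 = 11763
Last selection ≤ 16000: 153 + ⌊(16000−153)/774⌋·774 = 153 + 20×774 = 15633
Count = 20 − 15 + 1 = 6

6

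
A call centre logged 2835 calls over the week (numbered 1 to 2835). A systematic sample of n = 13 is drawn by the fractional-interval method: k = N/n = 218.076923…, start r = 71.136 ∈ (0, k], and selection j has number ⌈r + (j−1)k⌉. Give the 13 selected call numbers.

72, 290, 508, 726, 944, 1162, 1380, 1598, 1816, 2034, 2252, 2470, 2689

j=1: r + 0k = 71.136 → ⌈·⌉ = 72
j=2: r + 1k = 289.212923… → ⌈·⌉ = 290
j=3: r + 2k = 507.289846… → ⌈·⌉ = 508
j=4: r + 3k = 725.366769… → ⌈·⌉ = 726
j=5: r + 4k = 943.443692… → ⌈·⌉ = 944
j=6: r + 5k = 1161.520615… → ⌈·⌉ = 1162
j=7: r + 6k = 1379.597538… → ⌈·⌉ = 1380
j=8: r + 7k = 1597.674461… → ⌈·⌉ = 1598
j=9: r + 8k = 1815.751384… → ⌈·⌉ = 1816
j=10: r + 9k = 2033.828307… → ⌈·⌉ = 2034
j=11: r + 10k = 2251.905230… → ⌈·⌉ = 2252
j=12: r + 11k = 2469.982153… → ⌈·⌉ = 2470
j=13: r + 12k = 2688.059076… → ⌈·⌉ = 2689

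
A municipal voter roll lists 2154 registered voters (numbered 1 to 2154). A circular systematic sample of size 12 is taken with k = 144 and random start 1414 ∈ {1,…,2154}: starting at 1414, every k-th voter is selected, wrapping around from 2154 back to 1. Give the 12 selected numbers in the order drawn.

Selection 1: 1414
Selection 2: 1414 + 144 = 1558
Selection 3: 1558 + 144 = 1702
Selection 4: 1702 + 144 = 1846
Selection 5: 1846 + 144 = 1990
Selection 6: 1990 + 144 = 2134
Selection 7: 2134 + 144 = 2278 → 2278 − 2154 = 124
Selection 8: 124 + 144 = 268
Selection 9: 268 + 144 = 412
Selection 10: 412 + 144 = 556
Selection 11: 556 + 144 = 700
Selection 12: 700 + 144 = 844

1414, 1558, 1702, 1846, 1990, 2134, 124, 268, 412, 556, 700, 844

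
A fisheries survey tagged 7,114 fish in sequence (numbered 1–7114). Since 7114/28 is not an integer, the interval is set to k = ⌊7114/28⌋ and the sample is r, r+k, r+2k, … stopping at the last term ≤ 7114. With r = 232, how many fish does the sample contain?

28

k = ⌊7114/28⌋ = 254
Achieved size = ⌊(7114 − 232)/254⌋ + 1 = ⌊6882/254⌋ + 1 = 27 + 1 = 28
(last selection: 232 + 27×254 = 7090 ≤ 7114; next would be 7344 > 7114)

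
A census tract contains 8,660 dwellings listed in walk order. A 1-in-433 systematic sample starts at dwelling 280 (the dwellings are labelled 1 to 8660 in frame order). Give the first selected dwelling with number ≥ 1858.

2012

k = 433
Steps past start: ⌈(1858 − 280)/433⌉ = ⌈1578/433⌉ = 4
Selected dwelling: 280 + 4×433 = 2012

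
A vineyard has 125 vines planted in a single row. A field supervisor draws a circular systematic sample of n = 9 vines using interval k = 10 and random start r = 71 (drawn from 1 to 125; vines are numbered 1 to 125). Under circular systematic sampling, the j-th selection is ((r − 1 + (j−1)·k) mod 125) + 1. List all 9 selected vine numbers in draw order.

71, 81, 91, 101, 111, 121, 6, 16, 26

Selection 1: 71
Selection 2: 71 + 10 = 81
Selection 3: 81 + 10 = 91
Selection 4: 91 + 10 = 101
Selection 5: 101 + 10 = 111
Selection 6: 111 + 10 = 121
Selection 7: 121 + 10 = 131 → 131 − 125 = 6
Selection 8: 6 + 10 = 16
Selection 9: 16 + 10 = 26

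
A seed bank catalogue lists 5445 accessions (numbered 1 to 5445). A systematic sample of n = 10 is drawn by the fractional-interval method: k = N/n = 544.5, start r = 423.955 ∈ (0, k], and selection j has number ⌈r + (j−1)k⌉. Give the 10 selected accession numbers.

424, 969, 1513, 2058, 2602, 3147, 3691, 4236, 4780, 5325

j=1: r + 0k = 423.955 → ⌈·⌉ = 424
j=2: r + 1k = 968.455 → ⌈·⌉ = 969
j=3: r + 2k = 1512.955 → ⌈·⌉ = 1513
j=4: r + 3k = 2057.455 → ⌈·⌉ = 2058
j=5: r + 4k = 2601.955 → ⌈·⌉ = 2602
j=6: r + 5k = 3146.455 → ⌈·⌉ = 3147
j=7: r + 6k = 3690.955 → ⌈·⌉ = 3691
j=8: r + 7k = 4235.455 → ⌈·⌉ = 4236
j=9: r + 8k = 4779.955 → ⌈·⌉ = 4780
j=10: r + 9k = 5324.455 → ⌈·⌉ = 5325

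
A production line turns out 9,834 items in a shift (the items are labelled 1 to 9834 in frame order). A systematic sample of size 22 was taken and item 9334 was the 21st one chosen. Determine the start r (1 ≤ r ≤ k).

394

k = 9834/22 = 447
r = 9334 − (21−1)×447 = 9334 − 8940 = 394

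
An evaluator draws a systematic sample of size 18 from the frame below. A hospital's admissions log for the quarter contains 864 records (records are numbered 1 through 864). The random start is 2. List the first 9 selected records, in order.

k = N/n = 864/18 = 48
record 1: 2
record 2: 2 + 48 = 50
record 3: 50 + 48 = 98
record 4: 98 + 48 = 146
record 5: 146 + 48 = 194
record 6: 194 + 48 = 242
record 7: 242 + 48 = 290
record 8: 290 + 48 = 338
record 9: 338 + 48 = 386

2, 50, 98, 146, 194, 242, 290, 338, 386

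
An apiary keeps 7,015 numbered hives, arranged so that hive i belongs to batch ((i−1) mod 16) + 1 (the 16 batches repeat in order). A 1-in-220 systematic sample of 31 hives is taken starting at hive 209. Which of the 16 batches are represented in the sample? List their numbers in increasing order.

1, 5, 9, 13

Consecutive selections differ by k = 220, so their batch numbers differ by 220 mod 16 = 12.
gcd(220, 16) = 4, so the sample visits 16/4 = 4 distinct residues mod 16.
Start 209 is batch 1; the batches hit are 1, 5, 9, 13.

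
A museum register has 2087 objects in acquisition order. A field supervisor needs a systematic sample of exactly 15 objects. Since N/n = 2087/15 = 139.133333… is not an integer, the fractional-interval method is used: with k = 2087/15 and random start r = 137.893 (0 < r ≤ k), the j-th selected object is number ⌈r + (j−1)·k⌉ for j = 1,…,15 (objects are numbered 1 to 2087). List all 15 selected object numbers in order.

j=1: r + 0k = 137.893 → ⌈·⌉ = 138
j=2: r + 1k = 277.026333… → ⌈·⌉ = 278
j=3: r + 2k = 416.159666… → ⌈·⌉ = 417
j=4: r + 3k = 555.293 → ⌈·⌉ = 556
j=5: r + 4k = 694.426333… → ⌈·⌉ = 695
j=6: r + 5k = 833.559666… → ⌈·⌉ = 834
j=7: r + 6k = 972.693 → ⌈·⌉ = 973
j=8: r + 7k = 1111.826333… → ⌈·⌉ = 1112
j=9: r + 8k = 1250.959666… → ⌈·⌉ = 1251
j=10: r + 9k = 1390.093 → ⌈·⌉ = 1391
j=11: r + 10k = 1529.226333… → ⌈·⌉ = 1530
j=12: r + 11k = 1668.359666… → ⌈·⌉ = 1669
j=13: r + 12k = 1807.493 → ⌈·⌉ = 1808
j=14: r + 13k = 1946.626333… → ⌈·⌉ = 1947
j=15: r + 14k = 2085.759666… → ⌈·⌉ = 2086

138, 278, 417, 556, 695, 834, 973, 1112, 1251, 1391, 1530, 1669, 1808, 1947, 2086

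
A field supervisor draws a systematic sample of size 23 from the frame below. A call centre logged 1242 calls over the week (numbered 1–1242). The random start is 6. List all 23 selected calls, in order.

6, 60, 114, 168, 222, 276, 330, 384, 438, 492, 546, 600, 654, 708, 762, 816, 870, 924, 978, 1032, 1086, 1140, 1194

k = N/n = 1242/23 = 54
call 1: 6
call 2: 6 + 54 = 60
call 3: 60 + 54 = 114
call 4: 114 + 54 = 168
call 5: 168 + 54 = 222
call 6: 222 + 54 = 276
call 7: 276 + 54 = 330
call 8: 330 + 54 = 384
call 9: 384 + 54 = 438
call 10: 438 + 54 = 492
call 11: 492 + 54 = 546
call 12: 546 + 54 = 600
call 13: 600 + 54 = 654
call 14: 654 + 54 = 708
call 15: 708 + 54 = 762
call 16: 762 + 54 = 816
call 17: 816 + 54 = 870
call 18: 870 + 54 = 924
call 19: 924 + 54 = 978
call 20: 978 + 54 = 1032
call 21: 1032 + 54 = 1086
call 22: 1086 + 54 = 1140
call 23: 1140 + 54 = 1194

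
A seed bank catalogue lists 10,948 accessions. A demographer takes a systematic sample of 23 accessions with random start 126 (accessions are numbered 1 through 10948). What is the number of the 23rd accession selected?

k = 10948/23 = 476
23rd selection = r + (23−1)·k = 126 + 22×476 = 126 + 10472 = 10598

10598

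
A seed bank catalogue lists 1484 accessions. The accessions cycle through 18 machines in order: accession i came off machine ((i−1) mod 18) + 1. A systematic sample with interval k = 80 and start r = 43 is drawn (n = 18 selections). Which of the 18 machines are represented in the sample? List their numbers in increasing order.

Consecutive selections differ by k = 80, so their machine numbers differ by 80 mod 18 = 8.
gcd(80, 18) = 2, so the sample visits 18/2 = 9 distinct residues mod 18.
Start 43 is machine 7; the machines hit are 1, 3, 5, 7, 9, 11, 13, 15, 17.

1, 3, 5, 7, 9, 11, 13, 15, 17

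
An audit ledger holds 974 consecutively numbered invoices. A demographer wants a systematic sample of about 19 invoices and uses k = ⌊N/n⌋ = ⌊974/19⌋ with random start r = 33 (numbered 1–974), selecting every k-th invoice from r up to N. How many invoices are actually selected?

k = ⌊974/19⌋ = 51
Achieved size = ⌊(974 − 33)/51⌋ + 1 = ⌊941/51⌋ + 1 = 18 + 1 = 19
(last selection: 33 + 18×51 = 951 ≤ 974; next would be 1002 > 974)

19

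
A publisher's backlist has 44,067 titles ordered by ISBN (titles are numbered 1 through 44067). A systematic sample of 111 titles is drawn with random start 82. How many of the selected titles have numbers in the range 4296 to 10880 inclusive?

17

k = 44067/111 = 397
First selection ≥ 4296: 82 + ⌈(4296−82)/397⌉·397 = 82 + 11×397 = 4449
Last selection ≤ 10880: 82 + ⌊(10880−82)/397⌋·397 = 82 + 27×397 = 10801
Count = 27 − 11 + 1 = 17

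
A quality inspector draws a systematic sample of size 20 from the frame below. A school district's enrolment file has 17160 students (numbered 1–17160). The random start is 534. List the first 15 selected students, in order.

534, 1392, 2250, 3108, 3966, 4824, 5682, 6540, 7398, 8256, 9114, 9972, 10830, 11688, 12546

k = N/n = 17160/20 = 858
student 1: 534
student 2: 534 + 858 = 1392
student 3: 1392 + 858 = 2250
student 4: 2250 + 858 = 3108
student 5: 3108 + 858 = 3966
student 6: 3966 + 858 = 4824
student 7: 4824 + 858 = 5682
student 8: 5682 + 858 = 6540
student 9: 6540 + 858 = 7398
student 10: 7398 + 858 = 8256
student 11: 8256 + 858 = 9114
student 12: 9114 + 858 = 9972
student 13: 9972 + 858 = 10830
student 14: 10830 + 858 = 11688
student 15: 11688 + 858 = 12546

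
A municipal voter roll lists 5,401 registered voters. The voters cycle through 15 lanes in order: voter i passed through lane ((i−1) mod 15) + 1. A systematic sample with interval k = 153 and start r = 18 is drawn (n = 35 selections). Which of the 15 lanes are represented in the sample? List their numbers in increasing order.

3, 6, 9, 12, 15

Consecutive selections differ by k = 153, so their lane numbers differ by 153 mod 15 = 3.
gcd(153, 15) = 3, so the sample visits 15/3 = 5 distinct residues mod 15.
Start 18 is lane 3; the lanes hit are 3, 6, 9, 12, 15.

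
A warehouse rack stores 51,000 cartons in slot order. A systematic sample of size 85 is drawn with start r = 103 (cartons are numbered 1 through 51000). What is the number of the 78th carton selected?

46303

k = 51000/85 = 600
78th selection = r + (78−1)·k = 103 + 77×600 = 103 + 46200 = 46303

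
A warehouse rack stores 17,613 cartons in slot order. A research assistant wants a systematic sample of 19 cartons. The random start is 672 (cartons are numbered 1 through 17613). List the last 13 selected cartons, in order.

6234, 7161, 8088, 9015, 9942, 10869, 11796, 12723, 13650, 14577, 15504, 16431, 17358

k = N/n = 17613/19 = 927
7th selection = 672 + 6×927 = 6234
8th: 6234 + 927 = 7161
9th: 7161 + 927 = 8088
10th: 8088 + 927 = 9015
11th: 9015 + 927 = 9942
12th: 9942 + 927 = 10869
13th: 10869 + 927 = 11796
14th: 11796 + 927 = 12723
15th: 12723 + 927 = 13650
16th: 13650 + 927 = 14577
17th: 14577 + 927 = 15504
18th: 15504 + 927 = 16431
19th: 16431 + 927 = 17358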